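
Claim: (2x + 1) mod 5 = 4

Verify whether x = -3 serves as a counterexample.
Substitute x = -3 into the relation:
x = -3: LHS = (2·(-3) + 1) mod 5 = (-5) mod 5 = 0; 0 = 4 — FAILS

Since the claim fails at x = -3, this value is a counterexample.

Answer: Yes, x = -3 is a counterexample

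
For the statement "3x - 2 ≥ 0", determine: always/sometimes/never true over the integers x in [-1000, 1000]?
Holds at x = 1: LHS = 3·1 - 2 = 1; 1 ≥ 0 — holds
Fails at x = 0: LHS = 3·0 - 2 = -2; -2 ≥ 0 — FAILS
It is satisfied by some integers in the range but not all.

Answer: Sometimes true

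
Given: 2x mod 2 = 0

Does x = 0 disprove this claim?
Substitute x = 0 into the relation:
x = 0: LHS = (2·0) mod 2 = 0 mod 2 = 0; 0 = 0 — holds

The relation holds at x = 0, so it is not a counterexample.

Answer: No, x = 0 is not a counterexample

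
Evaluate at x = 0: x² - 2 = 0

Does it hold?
x = 0: LHS = 0² - 2 = -2; -2 = 0 — FAILS

The relation fails at x = 0, so x = 0 is a counterexample.

Answer: No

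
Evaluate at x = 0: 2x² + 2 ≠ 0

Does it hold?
x = 0: LHS = 2·0² + 2 = 2; 2 ≠ 0 — holds

The relation is satisfied at x = 0.

Answer: Yes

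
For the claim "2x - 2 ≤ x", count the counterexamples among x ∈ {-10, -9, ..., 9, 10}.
Counterexamples in [-10, 10]: {3, 4, 5, 6, 7, 8, 9, 10}.

Counting them gives 8 values.

Answer: 8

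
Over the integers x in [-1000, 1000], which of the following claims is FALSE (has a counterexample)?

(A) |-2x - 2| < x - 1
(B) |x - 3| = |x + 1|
(A) x = 0: LHS = |-2·0 - 2| = |-2| = 2, RHS = 0 - 1 = -1; 2 < -1 — FAILS
(B) x = 0: LHS = |0 - 3| = |-3| = 3, RHS = |0 + 1| = |1| = 1; 3 = 1 — FAILS

Answer: Both A and B are false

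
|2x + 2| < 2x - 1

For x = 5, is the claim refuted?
Substitute x = 5 into the relation:
x = 5: LHS = |2·5 + 2| = |12| = 12, RHS = 2·5 - 1 = 9; 12 < 9 — FAILS

Since the claim fails at x = 5, this value is a counterexample.

Answer: Yes, x = 5 is a counterexample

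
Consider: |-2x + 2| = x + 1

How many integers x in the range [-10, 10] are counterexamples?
Counterexamples in [-10, 10]: {-10, -9, -8, -7, -6, -5, -4, -3, -2, -1, 0, 1, 2, 4, 5, 6, 7, 8, 9, 10}.

Counting them gives 20 values.

Answer: 20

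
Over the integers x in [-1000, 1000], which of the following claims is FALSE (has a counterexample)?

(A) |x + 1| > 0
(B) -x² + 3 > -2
(A) x = -1: LHS = |(-1) + 1| = |0| = 0; 0 > 0 — FAILS
(B) x = 3: LHS = -3² + 3 = -6; -6 > -2 — FAILS

Answer: Both A and B are false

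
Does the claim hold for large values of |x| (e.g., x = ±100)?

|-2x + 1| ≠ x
x = 100: LHS = |-2·100 + 1| = |-199| = 199; 199 ≠ 100 — holds
x = -100: LHS = |-2·(-100) + 1| = |201| = 201; 201 ≠ -100 — holds

Answer: Yes, holds for both x = 100 and x = -100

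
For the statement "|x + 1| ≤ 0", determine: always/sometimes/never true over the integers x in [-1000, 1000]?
Holds at x = -1: LHS = |(-1) + 1| = |0| = 0; 0 ≤ 0 — holds
Fails at x = 0: LHS = |0 + 1| = |1| = 1; 1 ≤ 0 — FAILS
It is satisfied by some integers in the range but not all.

Answer: Sometimes true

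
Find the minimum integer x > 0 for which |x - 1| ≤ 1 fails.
Testing positive integers:
x = 1: LHS = |1 - 1| = |0| = 0; 0 ≤ 1 — holds
x = 2: LHS = |2 - 1| = |1| = 1; 1 ≤ 1 — holds
x = 3: LHS = |3 - 1| = |2| = 2; 2 ≤ 1 — FAILS  ← smallest positive counterexample

Answer: x = 3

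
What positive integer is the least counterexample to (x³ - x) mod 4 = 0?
Testing positive integers:
x = 1: LHS = (1³ - 1) mod 4 = 0 mod 4 = 0; 0 = 0 — holds
x = 2: LHS = (2³ - 2) mod 4 = 6 mod 4 = 2; 2 = 0 — FAILS  ← smallest positive counterexample

Answer: x = 2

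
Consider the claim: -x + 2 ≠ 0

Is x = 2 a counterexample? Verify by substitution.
Substitute x = 2 into the relation:
x = 2: LHS = -2 + 2 = 0; 0 ≠ 0 — FAILS

Since the claim fails at x = 2, this value is a counterexample.

Answer: Yes, x = 2 is a counterexample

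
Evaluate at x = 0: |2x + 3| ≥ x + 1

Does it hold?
x = 0: LHS = |2·0 + 3| = |3| = 3, RHS = 0 + 1 = 1; 3 ≥ 1 — holds

The relation is satisfied at x = 0.

Answer: Yes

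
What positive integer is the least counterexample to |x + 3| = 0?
Testing positive integers:
x = 1: LHS = |1 + 3| = |4| = 4; 4 = 0 — FAILS  ← smallest positive counterexample

Answer: x = 1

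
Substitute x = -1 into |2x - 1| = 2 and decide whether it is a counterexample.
Substitute x = -1 into the relation:
x = -1: LHS = |2·(-1) - 1| = |-3| = 3; 3 = 2 — FAILS

Since the claim fails at x = -1, this value is a counterexample.

Answer: Yes, x = -1 is a counterexample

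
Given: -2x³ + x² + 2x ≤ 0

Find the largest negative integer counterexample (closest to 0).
Testing negative integers from -1 downward:
x = -1: LHS = -2·(-1)³ + (-1)² + 2·(-1) = 1; 1 ≤ 0 — FAILS  ← closest negative counterexample to 0

Answer: x = -1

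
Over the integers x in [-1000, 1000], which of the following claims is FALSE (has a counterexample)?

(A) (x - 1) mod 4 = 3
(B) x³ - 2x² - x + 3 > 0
(A) x = 1: LHS = (1 - 1) mod 4 = 0 mod 4 = 0; 0 = 3 — FAILS
(B) x = -2: LHS = (-2)³ - 2·(-2)² - (-2) + 3 = -11; -11 > 0 — FAILS

Answer: Both A and B are false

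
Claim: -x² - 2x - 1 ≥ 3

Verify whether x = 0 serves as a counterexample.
Substitute x = 0 into the relation:
x = 0: LHS = -0² - 2·0 - 1 = -1; -1 ≥ 3 — FAILS

Since the claim fails at x = 0, this value is a counterexample.

Answer: Yes, x = 0 is a counterexample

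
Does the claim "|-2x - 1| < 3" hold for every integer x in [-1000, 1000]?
The claim fails at x = 1:
x = 1: LHS = |-2·1 - 1| = |-3| = 3; 3 < 3 — FAILS

Because a single integer refutes it, the statement is false.

Answer: False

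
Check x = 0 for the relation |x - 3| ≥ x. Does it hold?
x = 0: LHS = |0 - 3| = |-3| = 3; 3 ≥ 0 — holds

The relation is satisfied at x = 0.

Answer: Yes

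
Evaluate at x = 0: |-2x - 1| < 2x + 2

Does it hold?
x = 0: LHS = |-2·0 - 1| = |-1| = 1, RHS = 2·0 + 2 = 2; 1 < 2 — holds

The relation is satisfied at x = 0.

Answer: Yes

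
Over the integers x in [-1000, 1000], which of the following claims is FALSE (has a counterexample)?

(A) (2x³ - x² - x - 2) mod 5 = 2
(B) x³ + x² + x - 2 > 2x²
(A) x = 0: LHS = (2·0³ - 0² - 0 - 2) mod 5 = (-2) mod 5 = 3; 3 = 2 — FAILS
(B) x = 0: LHS = 0³ + 0² + 0 - 2 = -2, RHS = 2·0² = 0; -2 > 0 — FAILS

Answer: Both A and B are false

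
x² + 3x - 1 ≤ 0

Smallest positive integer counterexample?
Testing positive integers:
x = 1: LHS = 1² + 3·1 - 1 = 3; 3 ≤ 0 — FAILS  ← smallest positive counterexample

Answer: x = 1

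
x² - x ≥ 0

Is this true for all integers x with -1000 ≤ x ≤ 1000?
Over all integers in [-1000, 1000], LHS − RHS is smallest at x = 0, where it equals 0:
x = 0: LHS = 0² - 0 = 0; 0 ≥ 0 — holds
At the ends of the range:
x = -1000: LHS = (-1000)² - (-1000) = 1001000; 1001000 ≥ 0 — holds
x = 1000: LHS = 1000² - 1000 = 999000; 999000 ≥ 0 — holds
Hence LHS − RHS is never negative, i.e. LHS ≥ RHS throughout, so the relation holds for every integer in [-1000, 1000].

No counterexample exists.

Answer: True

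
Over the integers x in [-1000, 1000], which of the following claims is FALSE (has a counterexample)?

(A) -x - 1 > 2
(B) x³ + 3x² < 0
(A) x = 0: LHS = -0 - 1 = -1; -1 > 2 — FAILS
(B) x = 0: LHS = 0³ + 3·0² = 0; 0 < 0 — FAILS

Answer: Both A and B are false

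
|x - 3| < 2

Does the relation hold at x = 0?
x = 0: LHS = |0 - 3| = |-3| = 3; 3 < 2 — FAILS

The relation fails at x = 0, so x = 0 is a counterexample.

Answer: No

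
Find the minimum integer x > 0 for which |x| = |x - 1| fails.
Testing positive integers:
x = 1: LHS = |1| = 1, RHS = |1 - 1| = |0| = 0; 1 = 0 — FAILS  ← smallest positive counterexample

Answer: x = 1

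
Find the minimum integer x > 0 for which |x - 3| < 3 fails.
Testing positive integers:
x = 1: LHS = |1 - 3| = |-2| = 2; 2 < 3 — holds
x = 2: LHS = |2 - 3| = |-1| = 1; 1 < 3 — holds
x = 3: LHS = |3 - 3| = |0| = 0; 0 < 3 — holds
x = 4: LHS = |4 - 3| = |1| = 1; 1 < 3 — holds
x = 5: LHS = |5 - 3| = |2| = 2; 2 < 3 — holds
x = 6: LHS = |6 - 3| = |3| = 3; 3 < 3 — FAILS  ← smallest positive counterexample

Answer: x = 6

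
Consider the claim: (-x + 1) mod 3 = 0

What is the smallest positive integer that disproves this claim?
Testing positive integers:
x = 1: LHS = (-1 + 1) mod 3 = 0 mod 3 = 0; 0 = 0 — holds
x = 2: LHS = (-2 + 1) mod 3 = (-1) mod 3 = 2; 2 = 0 — FAILS  ← smallest positive counterexample

Answer: x = 2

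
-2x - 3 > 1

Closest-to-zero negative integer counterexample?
Testing negative integers from -1 downward:
x = -1: LHS = -2·(-1) - 3 = -1; -1 > 1 — FAILS  ← closest negative counterexample to 0

Answer: x = -1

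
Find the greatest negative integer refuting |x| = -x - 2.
Testing negative integers from -1 downward:
x = -1: LHS = |-1| = 1, RHS = -(-1) - 2 = -1; 1 = -1 — FAILS  ← closest negative counterexample to 0

Answer: x = -1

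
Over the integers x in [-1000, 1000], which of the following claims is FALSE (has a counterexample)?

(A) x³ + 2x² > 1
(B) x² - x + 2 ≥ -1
(A) x = 0: LHS = 0³ + 2·0² = 0; 0 > 1 — FAILS

(B) Over all integers in [-1000, 1000], LHS − RHS is smallest at x = 0, where it equals 3:
x = 0: LHS = 0² - 0 + 2 = 2; 2 ≥ -1 — holds
At the ends of the range:
x = -1000: LHS = (-1000)² - (-1000) + 2 = 1001002; 1001002 ≥ -1 — holds
x = 1000: LHS = 1000² - 1000 + 2 = 999002; 999002 ≥ -1 — holds
Hence LHS − RHS is never negative, i.e. LHS ≥ RHS throughout, so the relation holds for every integer in [-1000, 1000].

Only (A) has a counterexample.

Answer: A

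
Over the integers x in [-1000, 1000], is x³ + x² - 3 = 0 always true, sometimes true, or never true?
Track d = LHS − RHS over the integers in [-1000, 1000]. Equality would need d = 0, but d changes sign only between consecutive integers, jumping over 0:
x = 1: LHS = 1³ + 1² - 3 = -1; -1 = 0 — FAILS  (d = -1)
x = 2: LHS = 2³ + 2² - 3 = 9; 9 = 0 — FAILS  (d = 9)
Away from these crossings d keeps a constant sign, and checking every integer in [-1000, 1000] confirms d ≠ 0 throughout. Hence the two sides are never equal, so the claimed relation (=) fails for every integer in [-1000, 1000].

No integer in the range satisfies it.

Answer: Never true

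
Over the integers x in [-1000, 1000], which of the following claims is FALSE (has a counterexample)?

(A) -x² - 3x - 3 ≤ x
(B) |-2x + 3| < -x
(A) x = -2: LHS = -(-2)² - 3·(-2) - 3 = -1; -1 ≤ -2 — FAILS
(B) x = 0: LHS = |-2·0 + 3| = |3| = 3, RHS = -0 = 0; 3 < 0 — FAILS

Answer: Both A and B are false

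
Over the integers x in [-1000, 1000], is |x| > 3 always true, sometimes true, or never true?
Holds at x = 4: LHS = |4| = 4; 4 > 3 — holds
Fails at x = 0: LHS = |0| = 0; 0 > 3 — FAILS
It is satisfied by some integers in the range but not all.

Answer: Sometimes true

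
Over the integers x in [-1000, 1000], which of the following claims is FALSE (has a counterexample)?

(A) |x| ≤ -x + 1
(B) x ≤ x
(A) x = 1: LHS = |1| = 1, RHS = -1 + 1 = 0; 1 ≤ 0 — FAILS

(B) Over all integers in [-1000, 1000], LHS − RHS is largest at x = 0, where it equals 0:
x = 0: 0 ≤ 0 — holds
At the ends of the range:
x = -1000: -1000 ≤ -1000 — holds
x = 1000: 1000 ≤ 1000 — holds
Hence LHS − RHS is never positive, i.e. LHS ≤ RHS throughout, so the relation holds for every integer in [-1000, 1000].

Only (A) has a counterexample.

Answer: A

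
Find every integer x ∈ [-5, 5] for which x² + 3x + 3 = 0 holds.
Over all integers in [-5, 5], LHS − RHS is always positive; it is smallest at x = -1, where it equals 1:
x = -1: LHS = (-1)² + 3·(-1) + 3 = 1; 1 = 0 — FAILS
At the ends of the range:
x = -5: LHS = (-5)² + 3·(-5) + 3 = 13; 13 = 0 — FAILS
x = 5: LHS = 5² + 3·5 + 3 = 43; 43 = 0 — FAILS
Hence LHS − RHS is never 0, i.e. the two sides are never equal, so the claimed relation (=) fails for every integer in [-5, 5].

Answer: None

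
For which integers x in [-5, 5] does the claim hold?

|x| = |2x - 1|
Holds for: {1}
Fails for: {-5, -4, -3, -2, -1, 0, 2, 3, 4, 5}

Answer: {1}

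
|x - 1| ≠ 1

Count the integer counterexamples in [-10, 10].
Counterexamples in [-10, 10]: {0, 2}.

Counting them gives 2 values.

Answer: 2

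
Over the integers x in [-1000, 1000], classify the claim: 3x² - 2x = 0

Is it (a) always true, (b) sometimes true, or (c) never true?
Holds at x = 0: LHS = 3·0² - 2·0 = 0; 0 = 0 — holds
Fails at x = 1: LHS = 3·1² - 2·1 = 1; 1 = 0 — FAILS
It is satisfied by some integers in the range but not all.

Answer: Sometimes true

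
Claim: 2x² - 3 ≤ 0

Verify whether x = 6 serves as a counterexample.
Substitute x = 6 into the relation:
x = 6: LHS = 2·6² - 3 = 69; 69 ≤ 0 — FAILS

Since the claim fails at x = 6, this value is a counterexample.

Answer: Yes, x = 6 is a counterexample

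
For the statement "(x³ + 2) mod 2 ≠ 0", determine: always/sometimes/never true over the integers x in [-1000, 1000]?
Holds at x = 1: LHS = (1³ + 2) mod 2 = 3 mod 2 = 1; 1 ≠ 0 — holds
Fails at x = 0: LHS = (0³ + 2) mod 2 = 2 mod 2 = 0; 0 ≠ 0 — FAILS
It is satisfied by some integers in the range but not all.

Answer: Sometimes true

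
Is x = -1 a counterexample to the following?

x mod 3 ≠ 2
Substitute x = -1 into the relation:
x = -1: LHS = (-1) mod 3 = 2; 2 ≠ 2 — FAILS

Since the claim fails at x = -1, this value is a counterexample.

Answer: Yes, x = -1 is a counterexample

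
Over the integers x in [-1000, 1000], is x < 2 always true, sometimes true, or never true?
Holds at x = 0: 0 < 2 — holds
Fails at x = 2: 2 < 2 — FAILS
It is satisfied by some integers in the range but not all.

Answer: Sometimes true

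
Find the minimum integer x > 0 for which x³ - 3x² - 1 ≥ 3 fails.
Testing positive integers:
x = 1: LHS = 1³ - 3·1² - 1 = -3; -3 ≥ 3 — FAILS  ← smallest positive counterexample

Answer: x = 1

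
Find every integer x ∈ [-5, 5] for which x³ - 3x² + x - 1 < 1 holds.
Holds for: {-5, -4, -3, -2, -1, 0, 1, 2}
Fails for: {3, 4, 5}

Answer: {-5, -4, -3, -2, -1, 0, 1, 2}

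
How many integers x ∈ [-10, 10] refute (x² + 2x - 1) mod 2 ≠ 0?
Counterexamples in [-10, 10]: {-9, -7, -5, -3, -1, 1, 3, 5, 7, 9}.

Counting them gives 10 values.

Answer: 10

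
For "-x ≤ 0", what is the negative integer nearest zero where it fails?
Testing negative integers from -1 downward:
x = -1: LHS = -(-1) = 1; 1 ≤ 0 — FAILS  ← closest negative counterexample to 0

Answer: x = -1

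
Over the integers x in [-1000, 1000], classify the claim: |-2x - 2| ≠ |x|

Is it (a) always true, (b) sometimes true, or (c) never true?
Holds at x = 0: LHS = |-2·0 - 2| = |-2| = 2, RHS = |0| = 0; 2 ≠ 0 — holds
Fails at x = -2: LHS = |-2·(-2) - 2| = |2| = 2, RHS = |-2| = 2; 2 ≠ 2 — FAILS
It is satisfied by some integers in the range but not all.

Answer: Sometimes true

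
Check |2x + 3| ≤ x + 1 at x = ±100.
x = 100: LHS = |2·100 + 3| = |203| = 203, RHS = 100 + 1 = 101; 203 ≤ 101 — FAILS
x = -100: LHS = |2·(-100) + 3| = |-197| = 197, RHS = (-100) + 1 = -99; 197 ≤ -99 — FAILS

Answer: No, fails for both x = 100 and x = -100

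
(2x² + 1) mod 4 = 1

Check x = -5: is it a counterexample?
Substitute x = -5 into the relation:
x = -5: LHS = (2·(-5)² + 1) mod 4 = 51 mod 4 = 3; 3 = 1 — FAILS

Since the claim fails at x = -5, this value is a counterexample.

Answer: Yes, x = -5 is a counterexample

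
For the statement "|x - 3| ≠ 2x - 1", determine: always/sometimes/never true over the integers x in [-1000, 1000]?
Track d = LHS − RHS over the integers in [-1000, 1000]. Equality would need d = 0, but d changes sign only between consecutive integers, jumping over 0:
x = 1: LHS = |1 - 3| = |-2| = 2, RHS = 2·1 - 1 = 1; 2 ≠ 1 — holds  (d = 1)
x = 2: LHS = |2 - 3| = |-1| = 1, RHS = 2·2 - 1 = 3; 1 ≠ 3 — holds  (d = -2)
Away from these crossings d keeps a constant sign, and checking every integer in [-1000, 1000] confirms d ≠ 0 throughout. Hence the two sides are never equal, so the relation holds for every integer in [-1000, 1000].

No counterexample exists.

Answer: Always true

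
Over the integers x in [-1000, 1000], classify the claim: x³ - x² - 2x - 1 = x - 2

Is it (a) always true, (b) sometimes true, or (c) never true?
Track d = LHS − RHS over the integers in [-1000, 1000]. Equality would need d = 0, but d changes sign only between consecutive integers, jumping over 0:
x = -2: LHS = (-2)³ - (-2)² - 2·(-2) - 1 = -9, RHS = (-2) - 2 = -4; -9 = -4 — FAILS  (d = -5)
x = -1: LHS = (-1)³ - (-1)² - 2·(-1) - 1 = -1, RHS = (-1) - 2 = -3; -1 = -3 — FAILS  (d = 2)
x = 0: LHS = 0³ - 0² - 2·0 - 1 = -1, RHS = 0 - 2 = -2; -1 = -2 — FAILS  (d = 1)
x = 1: LHS = 1³ - 1² - 2·1 - 1 = -3, RHS = 1 - 2 = -1; -3 = -1 — FAILS  (d = -2)
x = 2: LHS = 2³ - 2² - 2·2 - 1 = -1, RHS = 2 - 2 = 0; -1 = 0 — FAILS  (d = -1)
x = 3: LHS = 3³ - 3² - 2·3 - 1 = 11, RHS = 3 - 2 = 1; 11 = 1 — FAILS  (d = 10)
Away from these crossings d keeps a constant sign, and checking every integer in [-1000, 1000] confirms d ≠ 0 throughout. Hence the two sides are never equal, so the claimed relation (=) fails for every integer in [-1000, 1000].

No integer in the range satisfies it.

Answer: Never true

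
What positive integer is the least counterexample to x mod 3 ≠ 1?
Testing positive integers:
x = 1: LHS = 1 mod 3 = 1; 1 ≠ 1 — FAILS  ← smallest positive counterexample

Answer: x = 1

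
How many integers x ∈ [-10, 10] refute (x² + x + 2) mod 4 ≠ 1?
For a polynomial with integer coefficients, its value mod 4 depends only on x mod 4, so it suffices to check one representative of each residue class, x = 0, 1, 2, 3:
x = 0: LHS = (0² + 0 + 2) mod 4 = 2 mod 4 = 2; 2 ≠ 1 — holds
x = 1: LHS = (1² + 1 + 2) mod 4 = 4 mod 4 = 0; 0 ≠ 1 — holds
x = 2: LHS = (2² + 2 + 2) mod 4 = 8 mod 4 = 0; 0 ≠ 1 — holds
x = 3: LHS = (3² + 3 + 2) mod 4 = 14 mod 4 = 2; 2 ≠ 1 — holds
The relation holds in every residue class, so the relation holds for every integer in [-10, 10].

No counterexample appears in that range.

Answer: 0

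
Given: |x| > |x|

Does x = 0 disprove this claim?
Substitute x = 0 into the relation:
x = 0: LHS = |0| = 0, RHS = |0| = 0; 0 > 0 — FAILS

Since the claim fails at x = 0, this value is a counterexample.

Answer: Yes, x = 0 is a counterexample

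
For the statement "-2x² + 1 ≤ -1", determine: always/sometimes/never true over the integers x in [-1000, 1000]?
Holds at x = 1: LHS = -2·1² + 1 = -1; -1 ≤ -1 — holds
Fails at x = 0: LHS = -2·0² + 1 = 1; 1 ≤ -1 — FAILS
It is satisfied by some integers in the range but not all.

Answer: Sometimes true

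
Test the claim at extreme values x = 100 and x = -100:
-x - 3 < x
x = 100: LHS = -100 - 3 = -103; -103 < 100 — holds
x = -100: LHS = -(-100) - 3 = 97; 97 < -100 — FAILS

Answer: Partially: holds for x = 100, fails for x = -100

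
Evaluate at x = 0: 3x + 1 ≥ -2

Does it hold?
x = 0: LHS = 3·0 + 1 = 1; 1 ≥ -2 — holds

The relation is satisfied at x = 0.

Answer: Yes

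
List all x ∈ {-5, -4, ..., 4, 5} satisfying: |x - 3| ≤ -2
An absolute value is never negative, so the left side is ≥ 0 for every x, while the right side is -2. Tightest case in [-5, 5] is x = 3:
x = 3: LHS = |3 - 3| = |0| = 0; 0 ≤ -2 — FAILS
Hence LHS − RHS is never zero or negative, i.e. LHS > RHS throughout, so the claimed relation (≤) fails for every integer in [-5, 5].

Answer: None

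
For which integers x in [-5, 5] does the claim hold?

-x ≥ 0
Holds for: {-5, -4, -3, -2, -1, 0}
Fails for: {1, 2, 3, 4, 5}

Answer: {-5, -4, -3, -2, -1, 0}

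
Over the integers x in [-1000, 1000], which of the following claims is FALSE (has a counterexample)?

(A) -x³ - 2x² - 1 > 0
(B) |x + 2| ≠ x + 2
(A) x = 0: LHS = -0³ - 2·0² - 1 = -1; -1 > 0 — FAILS
(B) x = 0: LHS = |0 + 2| = |2| = 2, RHS = 0 + 2 = 2; 2 ≠ 2 — FAILS

Answer: Both A and B are false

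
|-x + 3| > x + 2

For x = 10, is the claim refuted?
Substitute x = 10 into the relation:
x = 10: LHS = |-10 + 3| = |-7| = 7, RHS = 10 + 2 = 12; 7 > 12 — FAILS

Since the claim fails at x = 10, this value is a counterexample.

Answer: Yes, x = 10 is a counterexample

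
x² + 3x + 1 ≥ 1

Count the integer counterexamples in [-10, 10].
Counterexamples in [-10, 10]: {-2, -1}.

Counting them gives 2 values.

Answer: 2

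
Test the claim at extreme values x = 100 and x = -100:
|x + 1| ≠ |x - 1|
x = 100: LHS = |100 + 1| = |101| = 101, RHS = |100 - 1| = |99| = 99; 101 ≠ 99 — holds
x = -100: LHS = |(-100) + 1| = |-99| = 99, RHS = |(-100) - 1| = |-101| = 101; 99 ≠ 101 — holds

Answer: Yes, holds for both x = 100 and x = -100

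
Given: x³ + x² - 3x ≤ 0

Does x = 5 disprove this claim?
Substitute x = 5 into the relation:
x = 5: LHS = 5³ + 5² - 3·5 = 135; 135 ≤ 0 — FAILS

Since the claim fails at x = 5, this value is a counterexample.

Answer: Yes, x = 5 is a counterexample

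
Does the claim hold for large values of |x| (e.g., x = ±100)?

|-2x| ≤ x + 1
x = 100: LHS = |-2·100| = |-200| = 200, RHS = 100 + 1 = 101; 200 ≤ 101 — FAILS
x = -100: LHS = |-2·(-100)| = |200| = 200, RHS = (-100) + 1 = -99; 200 ≤ -99 — FAILS

Answer: No, fails for both x = 100 and x = -100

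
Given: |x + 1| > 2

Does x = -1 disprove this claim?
Substitute x = -1 into the relation:
x = -1: LHS = |(-1) + 1| = |0| = 0; 0 > 2 — FAILS

Since the claim fails at x = -1, this value is a counterexample.

Answer: Yes, x = -1 is a counterexample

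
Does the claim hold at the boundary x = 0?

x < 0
x = 0: 0 < 0 — FAILS

The relation fails at x = 0, so x = 0 is a counterexample.

Answer: No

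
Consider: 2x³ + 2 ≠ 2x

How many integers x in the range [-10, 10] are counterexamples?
Track d = LHS − RHS over the integers in [-10, 10]. Equality would need d = 0, but d changes sign only between consecutive integers, jumping over 0:
x = -2: LHS = 2·(-2)³ + 2 = -14, RHS = 2·(-2) = -4; -14 ≠ -4 — holds  (d = -10)
x = -1: LHS = 2·(-1)³ + 2 = 0, RHS = 2·(-1) = -2; 0 ≠ -2 — holds  (d = 2)
Away from these crossings d keeps a constant sign, and checking every integer in [-10, 10] confirms d ≠ 0 throughout. Hence the two sides are never equal, so the relation holds for every integer in [-10, 10].

No counterexample appears in that range.

Answer: 0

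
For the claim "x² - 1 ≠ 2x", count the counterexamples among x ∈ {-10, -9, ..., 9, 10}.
Track d = LHS − RHS over the integers in [-10, 10]. Equality would need d = 0, but d changes sign only between consecutive integers, jumping over 0:
x = -1: LHS = (-1)² - 1 = 0, RHS = 2·(-1) = -2; 0 ≠ -2 — holds  (d = 2)
x = 0: LHS = 0² - 1 = -1, RHS = 2·0 = 0; -1 ≠ 0 — holds  (d = -1)
x = 2: LHS = 2² - 1 = 3, RHS = 2·2 = 4; 3 ≠ 4 — holds  (d = -1)
x = 3: LHS = 3² - 1 = 8, RHS = 2·3 = 6; 8 ≠ 6 — holds  (d = 2)
Away from these crossings d keeps a constant sign, and checking every integer in [-10, 10] confirms d ≠ 0 throughout. Hence the two sides are never equal, so the relation holds for every integer in [-10, 10].

No counterexample appears in that range.

Answer: 0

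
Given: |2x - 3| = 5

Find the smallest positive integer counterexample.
Testing positive integers:
x = 1: LHS = |2·1 - 3| = |-1| = 1; 1 = 5 — FAILS  ← smallest positive counterexample

Answer: x = 1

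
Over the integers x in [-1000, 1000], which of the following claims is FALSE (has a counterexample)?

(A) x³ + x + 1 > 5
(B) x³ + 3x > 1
(A) x = 0: LHS = 0³ + 0 + 1 = 1; 1 > 5 — FAILS
(B) x = 0: LHS = 0³ + 3·0 = 0; 0 > 1 — FAILS

Answer: Both A and B are false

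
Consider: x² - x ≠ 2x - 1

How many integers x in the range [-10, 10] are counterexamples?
Track d = LHS − RHS over the integers in [-10, 10]. Equality would need d = 0, but d changes sign only between consecutive integers, jumping over 0:
x = 0: LHS = 0² - 0 = 0, RHS = 2·0 - 1 = -1; 0 ≠ -1 — holds  (d = 1)
x = 1: LHS = 1² - 1 = 0, RHS = 2·1 - 1 = 1; 0 ≠ 1 — holds  (d = -1)
x = 2: LHS = 2² - 2 = 2, RHS = 2·2 - 1 = 3; 2 ≠ 3 — holds  (d = -1)
x = 3: LHS = 3² - 3 = 6, RHS = 2·3 - 1 = 5; 6 ≠ 5 — holds  (d = 1)
Away from these crossings d keeps a constant sign, and checking every integer in [-10, 10] confirms d ≠ 0 throughout. Hence the two sides are never equal, so the relation holds for every integer in [-10, 10].

No counterexample appears in that range.

Answer: 0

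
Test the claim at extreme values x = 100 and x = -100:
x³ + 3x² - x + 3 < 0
x = 100: LHS = 100³ + 3·100² - 100 + 3 = 1029903; 1029903 < 0 — FAILS
x = -100: LHS = (-100)³ + 3·(-100)² - (-100) + 3 = -969897; -969897 < 0 — holds

Answer: Partially: fails for x = 100, holds for x = -100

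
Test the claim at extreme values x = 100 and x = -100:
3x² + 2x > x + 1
x = 100: LHS = 3·100² + 2·100 = 30200, RHS = 100 + 1 = 101; 30200 > 101 — holds
x = -100: LHS = 3·(-100)² + 2·(-100) = 29800, RHS = (-100) + 1 = -99; 29800 > -99 — holds

Answer: Yes, holds for both x = 100 and x = -100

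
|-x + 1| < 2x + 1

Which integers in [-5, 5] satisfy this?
Holds for: {1, 2, 3, 4, 5}
Fails for: {-5, -4, -3, -2, -1, 0}

Answer: {1, 2, 3, 4, 5}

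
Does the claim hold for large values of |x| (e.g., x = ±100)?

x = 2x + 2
x = 100: RHS = 2·100 + 2 = 202; 100 = 202 — FAILS
x = -100: RHS = 2·(-100) + 2 = -198; -100 = -198 — FAILS

Answer: No, fails for both x = 100 and x = -100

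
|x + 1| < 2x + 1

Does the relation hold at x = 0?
x = 0: LHS = |0 + 1| = |1| = 1, RHS = 2·0 + 1 = 1; 1 < 1 — FAILS

The relation fails at x = 0, so x = 0 is a counterexample.

Answer: No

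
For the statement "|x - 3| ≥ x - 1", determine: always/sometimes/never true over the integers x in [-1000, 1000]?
Holds at x = 0: LHS = |0 - 3| = |-3| = 3, RHS = 0 - 1 = -1; 3 ≥ -1 — holds
Fails at x = 3: LHS = |3 - 3| = |0| = 0, RHS = 3 - 1 = 2; 0 ≥ 2 — FAILS
It is satisfied by some integers in the range but not all.

Answer: Sometimes true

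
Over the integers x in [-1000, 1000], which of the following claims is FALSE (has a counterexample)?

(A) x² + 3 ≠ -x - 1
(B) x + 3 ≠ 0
(A) Over all integers in [-1000, 1000], LHS − RHS is always positive; it is smallest at x = 0, where it equals 4:
x = 0: LHS = 0² + 3 = 3, RHS = -0 - 1 = -1; 3 ≠ -1 — holds
At the ends of the range:
x = -1000: LHS = (-1000)² + 3 = 1000003, RHS = -(-1000) - 1 = 999; 1000003 ≠ 999 — holds
x = 1000: LHS = 1000² + 3 = 1000003, RHS = -1000 - 1 = -1001; 1000003 ≠ -1001 — holds
Hence LHS − RHS is never 0, i.e. the two sides are never equal, so the relation holds for every integer in [-1000, 1000].

(B) x = -3: LHS = (-3) + 3 = 0; 0 ≠ 0 — FAILS

Only (B) has a counterexample.

Answer: B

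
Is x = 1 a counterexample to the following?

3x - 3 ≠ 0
Substitute x = 1 into the relation:
x = 1: LHS = 3·1 - 3 = 0; 0 ≠ 0 — FAILS

Since the claim fails at x = 1, this value is a counterexample.

Answer: Yes, x = 1 is a counterexample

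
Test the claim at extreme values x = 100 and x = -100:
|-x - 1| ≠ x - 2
x = 100: LHS = |-100 - 1| = |-101| = 101, RHS = 100 - 2 = 98; 101 ≠ 98 — holds
x = -100: LHS = |-(-100) - 1| = |99| = 99, RHS = (-100) - 2 = -102; 99 ≠ -102 — holds

Answer: Yes, holds for both x = 100 and x = -100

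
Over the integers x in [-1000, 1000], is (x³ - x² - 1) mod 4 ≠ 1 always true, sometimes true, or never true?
Holds at x = 0: LHS = (0³ - 0² - 1) mod 4 = (-1) mod 4 = 3; 3 ≠ 1 — holds
Fails at x = -1: LHS = ((-1)³ - (-1)² - 1) mod 4 = (-3) mod 4 = 1; 1 ≠ 1 — FAILS
It is satisfied by some integers in the range but not all.

Answer: Sometimes true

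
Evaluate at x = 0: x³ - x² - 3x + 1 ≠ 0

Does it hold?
x = 0: LHS = 0³ - 0² - 3·0 + 1 = 1; 1 ≠ 0 — holds

The relation is satisfied at x = 0.

Answer: Yes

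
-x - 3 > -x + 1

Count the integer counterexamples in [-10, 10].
Counterexamples in [-10, 10]: {-10, -9, -8, -7, -6, -5, -4, -3, -2, -1, 0, 1, 2, 3, 4, 5, 6, 7, 8, 9, 10}.

Counting them gives 21 values.

Answer: 21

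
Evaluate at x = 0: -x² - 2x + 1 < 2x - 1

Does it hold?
x = 0: LHS = -0² - 2·0 + 1 = 1, RHS = 2·0 - 1 = -1; 1 < -1 — FAILS

The relation fails at x = 0, so x = 0 is a counterexample.

Answer: No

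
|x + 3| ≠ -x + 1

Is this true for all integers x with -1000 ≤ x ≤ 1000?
The claim fails at x = -1:
x = -1: LHS = |(-1) + 3| = |2| = 2, RHS = -(-1) + 1 = 2; 2 ≠ 2 — FAILS

Because a single integer refutes it, the statement is false.

Answer: False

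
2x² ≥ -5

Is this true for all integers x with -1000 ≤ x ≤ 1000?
Over all integers in [-1000, 1000], LHS − RHS is smallest at x = 0, where it equals 5:
x = 0: LHS = 2·0² = 0; 0 ≥ -5 — holds
At the ends of the range:
x = -1000: LHS = 2·(-1000)² = 2000000; 2000000 ≥ -5 — holds
x = 1000: LHS = 2·1000² = 2000000; 2000000 ≥ -5 — holds
Hence LHS − RHS is never negative, i.e. LHS ≥ RHS throughout, so the relation holds for every integer in [-1000, 1000].

No counterexample exists.

Answer: True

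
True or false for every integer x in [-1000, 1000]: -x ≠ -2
The claim fails at x = 2:
x = 2: -2 ≠ -2 — FAILS

Because a single integer refutes it, the statement is false.

Answer: False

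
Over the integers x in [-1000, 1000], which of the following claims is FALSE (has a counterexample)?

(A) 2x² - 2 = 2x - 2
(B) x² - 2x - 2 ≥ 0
(A) x = -1: LHS = 2·(-1)² - 2 = 0, RHS = 2·(-1) - 2 = -4; 0 = -4 — FAILS
(B) x = 0: LHS = 0² - 2·0 - 2 = -2; -2 ≥ 0 — FAILS

Answer: Both A and B are false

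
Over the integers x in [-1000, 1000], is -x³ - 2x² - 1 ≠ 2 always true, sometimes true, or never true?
Track d = LHS − RHS over the integers in [-1000, 1000]. Equality would need d = 0, but d changes sign only between consecutive integers, jumping over 0:
x = -3: LHS = -(-3)³ - 2·(-3)² - 1 = 8; 8 ≠ 2 — holds  (d = 6)
x = -2: LHS = -(-2)³ - 2·(-2)² - 1 = -1; -1 ≠ 2 — holds  (d = -3)
Away from these crossings d keeps a constant sign, and checking every integer in [-1000, 1000] confirms d ≠ 0 throughout. Hence the two sides are never equal, so the relation holds for every integer in [-1000, 1000].

No counterexample exists.

Answer: Always true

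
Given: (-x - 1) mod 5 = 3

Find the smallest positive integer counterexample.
Testing positive integers:
x = 1: LHS = (-1 - 1) mod 5 = (-2) mod 5 = 3; 3 = 3 — holds
x = 2: LHS = (-2 - 1) mod 5 = (-3) mod 5 = 2; 2 = 3 — FAILS  ← smallest positive counterexample

Answer: x = 2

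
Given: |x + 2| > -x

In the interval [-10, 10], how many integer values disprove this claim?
Counterexamples in [-10, 10]: {-10, -9, -8, -7, -6, -5, -4, -3, -2, -1}.

Counting them gives 10 values.

Answer: 10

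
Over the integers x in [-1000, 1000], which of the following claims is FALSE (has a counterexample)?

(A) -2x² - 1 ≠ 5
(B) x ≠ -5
(A) Over all integers in [-1000, 1000], LHS − RHS is always negative; it is closest to 0 at x = 0, where it equals -6:
x = 0: LHS = -2·0² - 1 = -1; -1 ≠ 5 — holds
At the ends of the range:
x = -1000: LHS = -2·(-1000)² - 1 = -2000001; -2000001 ≠ 5 — holds
x = 1000: LHS = -2·1000² - 1 = -2000001; -2000001 ≠ 5 — holds
Hence LHS − RHS is never 0, i.e. the two sides are never equal, so the relation holds for every integer in [-1000, 1000].

(B) x = -5: -5 ≠ -5 — FAILS

Only (B) has a counterexample.

Answer: B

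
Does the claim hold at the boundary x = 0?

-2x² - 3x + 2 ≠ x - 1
x = 0: LHS = -2·0² - 3·0 + 2 = 2, RHS = 0 - 1 = -1; 2 ≠ -1 — holds

The relation is satisfied at x = 0.

Answer: Yes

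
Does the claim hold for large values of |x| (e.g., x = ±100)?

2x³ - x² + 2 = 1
x = 100: LHS = 2·100³ - 100² + 2 = 1990002; 1990002 = 1 — FAILS
x = -100: LHS = 2·(-100)³ - (-100)² + 2 = -2009998; -2009998 = 1 — FAILS

Answer: No, fails for both x = 100 and x = -100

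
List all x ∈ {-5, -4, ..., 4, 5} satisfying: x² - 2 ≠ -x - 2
Holds for: {-5, -4, -3, -2, 1, 2, 3, 4, 5}
Fails for: {-1, 0}

Answer: {-5, -4, -3, -2, 1, 2, 3, 4, 5}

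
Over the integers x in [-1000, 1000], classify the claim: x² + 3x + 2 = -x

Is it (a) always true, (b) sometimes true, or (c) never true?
Track d = LHS − RHS over the integers in [-1000, 1000]. Equality would need d = 0, but d changes sign only between consecutive integers, jumping over 0:
x = -4: LHS = (-4)² + 3·(-4) + 2 = 6, RHS = -(-4) = 4; 6 = 4 — FAILS  (d = 2)
x = -3: LHS = (-3)² + 3·(-3) + 2 = 2, RHS = -(-3) = 3; 2 = 3 — FAILS  (d = -1)
x = -1: LHS = (-1)² + 3·(-1) + 2 = 0, RHS = -(-1) = 1; 0 = 1 — FAILS  (d = -1)
x = 0: LHS = 0² + 3·0 + 2 = 2, RHS = -0 = 0; 2 = 0 — FAILS  (d = 2)
Away from these crossings d keeps a constant sign, and checking every integer in [-1000, 1000] confirms d ≠ 0 throughout. Hence the two sides are never equal, so the claimed relation (=) fails for every integer in [-1000, 1000].

No integer in the range satisfies it.

Answer: Never true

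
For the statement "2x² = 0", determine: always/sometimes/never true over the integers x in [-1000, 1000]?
Holds at x = 0: LHS = 2·0² = 0; 0 = 0 — holds
Fails at x = 1: LHS = 2·1² = 2; 2 = 0 — FAILS
It is satisfied by some integers in the range but not all.

Answer: Sometimes true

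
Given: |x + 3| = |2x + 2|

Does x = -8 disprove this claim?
Substitute x = -8 into the relation:
x = -8: LHS = |(-8) + 3| = |-5| = 5, RHS = |2·(-8) + 2| = |-14| = 14; 5 = 14 — FAILS

Since the claim fails at x = -8, this value is a counterexample.

Answer: Yes, x = -8 is a counterexample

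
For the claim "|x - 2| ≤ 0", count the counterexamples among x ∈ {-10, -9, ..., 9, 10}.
Counterexamples in [-10, 10]: {-10, -9, -8, -7, -6, -5, -4, -3, -2, -1, 0, 1, 3, 4, 5, 6, 7, 8, 9, 10}.

Counting them gives 20 values.

Answer: 20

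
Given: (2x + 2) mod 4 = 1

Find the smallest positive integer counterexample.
Testing positive integers:
x = 1: LHS = (2·1 + 2) mod 4 = 4 mod 4 = 0; 0 = 1 — FAILS  ← smallest positive counterexample

Answer: x = 1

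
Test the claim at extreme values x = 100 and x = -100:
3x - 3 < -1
x = 100: LHS = 3·100 - 3 = 297; 297 < -1 — FAILS
x = -100: LHS = 3·(-100) - 3 = -303; -303 < -1 — holds

Answer: Partially: fails for x = 100, holds for x = -100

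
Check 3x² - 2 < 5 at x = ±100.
x = 100: LHS = 3·100² - 2 = 29998; 29998 < 5 — FAILS
x = -100: LHS = 3·(-100)² - 2 = 29998; 29998 < 5 — FAILS

Answer: No, fails for both x = 100 and x = -100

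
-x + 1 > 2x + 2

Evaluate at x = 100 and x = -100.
x = 100: LHS = -100 + 1 = -99, RHS = 2·100 + 2 = 202; -99 > 202 — FAILS
x = -100: LHS = -(-100) + 1 = 101, RHS = 2·(-100) + 2 = -198; 101 > -198 — holds

Answer: Partially: fails for x = 100, holds for x = -100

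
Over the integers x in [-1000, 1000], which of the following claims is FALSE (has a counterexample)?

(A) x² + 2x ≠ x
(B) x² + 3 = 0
(A) x = 0: LHS = 0² + 2·0 = 0; 0 ≠ 0 — FAILS
(B) x = 0: LHS = 0² + 3 = 3; 3 = 0 — FAILS

Answer: Both A and B are false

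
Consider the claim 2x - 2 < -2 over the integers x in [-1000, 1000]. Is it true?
The claim fails at x = 0:
x = 0: LHS = 2·0 - 2 = -2; -2 < -2 — FAILS

Because a single integer refutes it, the statement is false.

Answer: False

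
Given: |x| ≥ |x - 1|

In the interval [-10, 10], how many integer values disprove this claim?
Counterexamples in [-10, 10]: {-10, -9, -8, -7, -6, -5, -4, -3, -2, -1, 0}.

Counting them gives 11 values.

Answer: 11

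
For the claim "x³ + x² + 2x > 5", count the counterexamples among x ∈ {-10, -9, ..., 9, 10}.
Counterexamples in [-10, 10]: {-10, -9, -8, -7, -6, -5, -4, -3, -2, -1, 0, 1}.

Counting them gives 12 values.

Answer: 12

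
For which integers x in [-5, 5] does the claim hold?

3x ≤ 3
Holds for: {-5, -4, -3, -2, -1, 0, 1}
Fails for: {2, 3, 4, 5}

Answer: {-5, -4, -3, -2, -1, 0, 1}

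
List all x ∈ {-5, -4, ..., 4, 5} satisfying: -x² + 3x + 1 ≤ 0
Holds for: {-5, -4, -3, -2, -1, 4, 5}
Fails for: {0, 1, 2, 3}

Answer: {-5, -4, -3, -2, -1, 4, 5}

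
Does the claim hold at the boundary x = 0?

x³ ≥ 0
x = 0: LHS = 0³ = 0; 0 ≥ 0 — holds

The relation is satisfied at x = 0.

Answer: Yes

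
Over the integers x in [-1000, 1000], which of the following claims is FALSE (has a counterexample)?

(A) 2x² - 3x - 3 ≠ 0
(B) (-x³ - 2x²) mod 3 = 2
(A) Track d = LHS − RHS over the integers in [-1000, 1000]. Equality would need d = 0, but d changes sign only between consecutive integers, jumping over 0:
x = -1: LHS = 2·(-1)² - 3·(-1) - 3 = 2; 2 ≠ 0 — holds  (d = 2)
x = 0: LHS = 2·0² - 3·0 - 3 = -3; -3 ≠ 0 — holds  (d = -3)
x = 2: LHS = 2·2² - 3·2 - 3 = -1; -1 ≠ 0 — holds  (d = -1)
x = 3: LHS = 2·3² - 3·3 - 3 = 6; 6 ≠ 0 — holds  (d = 6)
Away from these crossings d keeps a constant sign, and checking every integer in [-1000, 1000] confirms d ≠ 0 throughout. Hence the two sides are never equal, so the relation holds for every integer in [-1000, 1000].

(B) x = 0: LHS = (-0³ - 2·0²) mod 3 = 0 mod 3 = 0; 0 = 2 — FAILS

Only (B) has a counterexample.

Answer: B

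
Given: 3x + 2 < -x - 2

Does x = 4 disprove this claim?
Substitute x = 4 into the relation:
x = 4: LHS = 3·4 + 2 = 14, RHS = -4 - 2 = -6; 14 < -6 — FAILS

Since the claim fails at x = 4, this value is a counterexample.

Answer: Yes, x = 4 is a counterexample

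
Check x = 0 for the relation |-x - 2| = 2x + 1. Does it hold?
x = 0: LHS = |-0 - 2| = |-2| = 2, RHS = 2·0 + 1 = 1; 2 = 1 — FAILS

The relation fails at x = 0, so x = 0 is a counterexample.

Answer: No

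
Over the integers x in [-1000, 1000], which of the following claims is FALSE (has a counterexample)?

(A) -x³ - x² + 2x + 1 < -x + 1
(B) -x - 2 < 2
(A) x = 0: LHS = -0³ - 0² + 2·0 + 1 = 1, RHS = -0 + 1 = 1; 1 < 1 — FAILS
(B) x = -4: LHS = -(-4) - 2 = 2; 2 < 2 — FAILS

Answer: Both A and B are false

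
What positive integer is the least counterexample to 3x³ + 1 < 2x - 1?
Testing positive integers:
x = 1: LHS = 3·1³ + 1 = 4, RHS = 2·1 - 1 = 1; 4 < 1 — FAILS  ← smallest positive counterexample

Answer: x = 1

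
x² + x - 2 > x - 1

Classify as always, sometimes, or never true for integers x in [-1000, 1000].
Holds at x = 2: LHS = 2² + 2 - 2 = 4, RHS = 2 - 1 = 1; 4 > 1 — holds
Fails at x = 0: LHS = 0² + 0 - 2 = -2, RHS = 0 - 1 = -1; -2 > -1 — FAILS
It is satisfied by some integers in the range but not all.

Answer: Sometimes true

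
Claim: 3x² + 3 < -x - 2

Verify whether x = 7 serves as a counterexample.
Substitute x = 7 into the relation:
x = 7: LHS = 3·7² + 3 = 150, RHS = -7 - 2 = -9; 150 < -9 — FAILS

Since the claim fails at x = 7, this value is a counterexample.

Answer: Yes, x = 7 is a counterexample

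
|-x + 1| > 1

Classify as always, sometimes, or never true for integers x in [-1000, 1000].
Holds at x = -1: LHS = |-(-1) + 1| = |2| = 2; 2 > 1 — holds
Fails at x = 0: LHS = |-0 + 1| = |1| = 1; 1 > 1 — FAILS
It is satisfied by some integers in the range but not all.

Answer: Sometimes true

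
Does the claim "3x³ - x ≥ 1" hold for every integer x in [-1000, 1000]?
The claim fails at x = 0:
x = 0: LHS = 3·0³ - 0 = 0; 0 ≥ 1 — FAILS

Because a single integer refutes it, the statement is false.

Answer: False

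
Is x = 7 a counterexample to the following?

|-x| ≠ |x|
Substitute x = 7 into the relation:
x = 7: LHS = |-7| = 7, RHS = |7| = 7; 7 ≠ 7 — FAILS

Since the claim fails at x = 7, this value is a counterexample.

Answer: Yes, x = 7 is a counterexample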